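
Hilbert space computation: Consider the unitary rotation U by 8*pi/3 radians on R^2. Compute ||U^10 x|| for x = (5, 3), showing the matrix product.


U is a rotation by theta = 8*pi/3
U^10 = rotation by 10*theta = 80*pi/3 = 2*pi/3 (mod 2*pi)
cos(2*pi/3) = -0.5000, sin(2*pi/3) = 0.8660
U^10 x = (-0.5000 * 5 - 0.8660 * 3, 0.8660 * 5 + -0.5000 * 3)
= (-5.0981, 2.8301)
||U^10 x|| = sqrt((-5.0981)^2 + 2.8301^2) = sqrt(34.0000) = 5.8310

5.8310


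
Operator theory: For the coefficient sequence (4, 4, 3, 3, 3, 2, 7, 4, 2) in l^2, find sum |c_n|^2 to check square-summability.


sum |c_n|^2 = 4^2 + 4^2 + 3^2 + 3^2 + 3^2 + 2^2 + 7^2 + 4^2 + 2^2
= 16 + 16 + 9 + 9 + 9 + 4 + 49 + 16 + 4
= 132

132


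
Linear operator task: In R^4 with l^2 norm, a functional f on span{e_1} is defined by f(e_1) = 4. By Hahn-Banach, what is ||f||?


The norm of f is given by ||f|| = sup_{||x||=1} |f(x)|.
On span{e_1}, ||e_1|| = 1, so ||f|| = |f(e_1)| / ||e_1||
= |4| / 1 = 4.0000

4.0000


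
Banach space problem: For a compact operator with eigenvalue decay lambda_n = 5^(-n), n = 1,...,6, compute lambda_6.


The eigenvalue formula gives lambda_6 = 1/5^6
= 1/15625
= 6.4000e-05

6.4000e-05


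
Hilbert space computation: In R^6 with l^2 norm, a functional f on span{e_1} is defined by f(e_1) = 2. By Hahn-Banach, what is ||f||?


The norm of f is given by ||f|| = sup_{||x||=1} |f(x)|.
On span{e_1}, ||e_1|| = 1, so ||f|| = |f(e_1)| / ||e_1||
= |2| / 1 = 2.0000

2.0000


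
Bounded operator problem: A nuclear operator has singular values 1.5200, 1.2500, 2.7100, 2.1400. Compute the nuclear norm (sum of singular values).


The nuclear norm is the sum of all singular values.
||T||_1 = 1.5200 + 1.2500 + 2.7100 + 2.1400
= 7.6200

7.6200


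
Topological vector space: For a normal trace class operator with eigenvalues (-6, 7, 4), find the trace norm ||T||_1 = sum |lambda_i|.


For a normal operator, singular values equal |eigenvalues|.
Trace norm = sum |lambda_i| = 6 + 7 + 4
= 17

17


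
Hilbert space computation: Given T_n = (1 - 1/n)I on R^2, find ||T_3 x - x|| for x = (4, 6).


T_3 x - x = (1 - 1/3)x - x = -x/3
||x|| = sqrt(52) = 7.2111
||T_3 x - x|| = ||x||/3 = 7.2111/3 = 2.4037

2.4037


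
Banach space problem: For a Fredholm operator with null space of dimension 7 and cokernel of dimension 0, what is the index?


The Fredholm index is defined as ind(T) = dim(ker T) - dim(coker T)
= 7 - 0
= 7

7


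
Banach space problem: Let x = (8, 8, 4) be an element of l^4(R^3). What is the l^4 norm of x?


The l^4 norm = (sum |x_i|^4)^(1/4)
Sum of 4th powers = 4096 + 4096 + 256 = 8448
||x||_4 = (8448)^(1/4) = 9.5871

9.5871


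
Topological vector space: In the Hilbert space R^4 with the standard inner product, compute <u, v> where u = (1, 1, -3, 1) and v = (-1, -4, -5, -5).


Computing the standard inner product <u, v> = sum u_i * v_i
= 1*-1 + 1*-4 + -3*-5 + 1*-5
= -1 + -4 + 15 + -5
= 5

5


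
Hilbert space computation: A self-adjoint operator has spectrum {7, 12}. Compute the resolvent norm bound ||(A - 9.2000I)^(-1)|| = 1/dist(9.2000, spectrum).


dist(9.2000, {7, 12}) = min(|9.2000 - 7|, |9.2000 - 12|)
= min(2.2000, 2.8000) = 2.2000
Resolvent bound = 1/2.2000 = 0.4545

0.4545


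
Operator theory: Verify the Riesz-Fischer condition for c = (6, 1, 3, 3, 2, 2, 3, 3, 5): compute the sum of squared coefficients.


sum |c_n|^2 = 6^2 + 1^2 + 3^2 + 3^2 + 2^2 + 2^2 + 3^2 + 3^2 + 5^2
= 36 + 1 + 9 + 9 + 4 + 4 + 9 + 9 + 25
= 106

106


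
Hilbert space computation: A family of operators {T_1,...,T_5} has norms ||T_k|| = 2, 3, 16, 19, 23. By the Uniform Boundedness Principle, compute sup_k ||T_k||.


By the Uniform Boundedness Principle, the supremum of norms is finite.
sup_k ||T_k|| = max(2, 3, 16, 19, 23) = 23

23


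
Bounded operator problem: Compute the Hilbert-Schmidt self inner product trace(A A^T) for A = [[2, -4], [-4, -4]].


trace(A * A^T) = sum of squares of all entries
= 2^2 + (-4)^2 + (-4)^2 + (-4)^2
= 4 + 16 + 16 + 16
= 52

52


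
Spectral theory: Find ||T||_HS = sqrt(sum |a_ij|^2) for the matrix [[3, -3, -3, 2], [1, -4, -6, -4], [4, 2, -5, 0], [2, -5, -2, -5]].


The Hilbert-Schmidt norm is sqrt(sum of squares of all entries).
Sum of squares = 3^2 + (-3)^2 + (-3)^2 + 2^2 + 1^2 + (-4)^2 + (-6)^2 + (-4)^2 + 4^2 + 2^2 + (-5)^2 + 0^2 + 2^2 + (-5)^2 + (-2)^2 + (-5)^2
= 9 + 9 + 9 + 4 + 1 + 16 + 36 + 16 + 16 + 4 + 25 + 0 + 4 + 25 + 4 + 25 = 203
||T||_HS = sqrt(203) = 14.2478

14.2478


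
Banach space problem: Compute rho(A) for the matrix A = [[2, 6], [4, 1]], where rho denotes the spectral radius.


For a 2x2 matrix, eigenvalues satisfy lambda^2 - (trace)*lambda + det = 0
trace = 2 + 1 = 3
det = 2*1 - 6*4 = -22
discriminant = 3^2 - 4*(-22) = 97
spectral radius = max |eigenvalue| = 6.4244

6.4244


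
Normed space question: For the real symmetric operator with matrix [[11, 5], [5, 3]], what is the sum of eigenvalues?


For a self-adjoint (symmetric) matrix, the eigenvalues are real.
The sum of eigenvalues equals the trace of the matrix.
trace = 11 + 3 = 14

14


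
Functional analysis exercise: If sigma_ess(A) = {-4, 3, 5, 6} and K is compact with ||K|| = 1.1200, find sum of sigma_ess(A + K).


By Weyl's theorem, the essential spectrum is invariant under compact perturbations.
sigma_ess(A + K) = sigma_ess(A) = {-4, 3, 5, 6}
Sum = -4 + 3 + 5 + 6 = 10

10


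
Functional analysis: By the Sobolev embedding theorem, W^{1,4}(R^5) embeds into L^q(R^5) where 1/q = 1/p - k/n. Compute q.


Using the Sobolev embedding formula: 1/q = 1/p - k/n
1/q = 1/4 - 1/5 = 1/20
q = 1/(1/20) = 20

20.0000


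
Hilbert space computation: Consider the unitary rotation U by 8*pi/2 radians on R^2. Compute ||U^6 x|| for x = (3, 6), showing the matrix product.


U is a rotation by theta = 8*pi/2
U^6 = rotation by 6*theta = 48*pi/2 = 0*pi/2 (mod 2*pi)
cos(0*pi/2) = 1.0000, sin(0*pi/2) = 0.0000
U^6 x = (1.0000 * 3 - 0.0000 * 6, 0.0000 * 3 + 1.0000 * 6)
= (3.0000, 6.0000)
||U^6 x|| = sqrt(3.0000^2 + 6.0000^2) = sqrt(45.0000) = 6.7082

6.7082


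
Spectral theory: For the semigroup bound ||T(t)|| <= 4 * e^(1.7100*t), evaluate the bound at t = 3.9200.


||T(3.9200)|| <= 4 * exp(1.7100 * 3.9200)
= 4 * exp(6.7032)
= 4 * 815.0097
= 3260.0388

3260.0388


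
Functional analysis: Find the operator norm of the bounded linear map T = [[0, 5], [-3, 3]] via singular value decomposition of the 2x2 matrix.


A^T A = [[9, -9], [-9, 34]]
trace(A^T A) = 43, det(A^T A) = 225
discriminant = 43^2 - 4*225 = 949
Largest eigenvalue of A^T A = (trace + sqrt(disc))/2 = 36.9029
||T|| = sqrt(36.9029) = 6.0748

6.0748


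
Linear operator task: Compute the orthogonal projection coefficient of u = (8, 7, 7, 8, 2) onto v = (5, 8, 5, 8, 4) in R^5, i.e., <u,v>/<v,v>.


Computing <u,v> = 8*5 + 7*8 + 7*5 + 8*8 + 2*4 = 203
Computing <v,v> = 5^2 + 8^2 + 5^2 + 8^2 + 4^2 = 194
Projection coefficient = 203/194 = 1.0464

1.0464


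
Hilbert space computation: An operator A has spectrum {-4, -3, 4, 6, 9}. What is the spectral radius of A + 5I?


Spectrum of A + 5I = {1, 2, 9, 11, 14}
Spectral radius = max |lambda| over the shifted spectrum
= max(1, 2, 9, 11, 14) = 14

14


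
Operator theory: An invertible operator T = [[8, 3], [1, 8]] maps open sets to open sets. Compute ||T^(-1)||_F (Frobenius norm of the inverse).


det(T) = 8*8 - 3*1 = 61
T^(-1) = (1/61) * [[8, -3], [-1, 8]] = [[0.1311, -0.0492], [-0.0164, 0.1311]]
||T^(-1)||_F^2 = 0.1311^2 + (-0.0492)^2 + (-0.0164)^2 + 0.1311^2 = 0.0371
||T^(-1)||_F = sqrt(0.0371) = 0.1926

0.1926


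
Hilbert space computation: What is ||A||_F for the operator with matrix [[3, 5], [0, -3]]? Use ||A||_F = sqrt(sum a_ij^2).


||A||_F^2 = sum a_ij^2
= 3^2 + 5^2 + 0^2 + (-3)^2
= 9 + 25 + 0 + 9 = 43
||A||_F = sqrt(43) = 6.5574

6.5574


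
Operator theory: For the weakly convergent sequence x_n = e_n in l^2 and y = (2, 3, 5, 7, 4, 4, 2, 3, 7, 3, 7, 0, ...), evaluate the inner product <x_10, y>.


x_10 = e_10 is the standard basis vector with 1 in position 10.
<x_10, y> = y_10 = 3
As n -> infinity, <x_n, y> -> 0, confirming weak convergence of (x_n) to 0.

3


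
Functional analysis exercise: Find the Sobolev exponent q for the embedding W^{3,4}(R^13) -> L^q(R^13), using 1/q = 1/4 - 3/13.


Using the Sobolev embedding formula: 1/q = 1/p - k/n
1/q = 1/4 - 3/13 = 1/52
q = 1/(1/52) = 52

52.0000


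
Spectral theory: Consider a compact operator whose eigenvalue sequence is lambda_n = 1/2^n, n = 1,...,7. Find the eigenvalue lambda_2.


The eigenvalue formula gives lambda_2 = 1/2^2
= 1/4
= 0.2500

0.2500


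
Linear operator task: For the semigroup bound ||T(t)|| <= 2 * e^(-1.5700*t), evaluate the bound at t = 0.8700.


||T(0.8700)|| <= 2 * exp(-1.5700 * 0.8700)
= 2 * exp(-1.3659)
= 2 * 0.2552
= 0.5103

0.5103


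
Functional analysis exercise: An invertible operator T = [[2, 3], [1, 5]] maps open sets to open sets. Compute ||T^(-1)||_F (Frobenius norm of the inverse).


det(T) = 2*5 - 3*1 = 7
T^(-1) = (1/7) * [[5, -3], [-1, 2]] = [[0.7143, -0.4286], [-0.1429, 0.2857]]
||T^(-1)||_F^2 = 0.7143^2 + (-0.4286)^2 + (-0.1429)^2 + 0.2857^2 = 0.7959
||T^(-1)||_F = sqrt(0.7959) = 0.8921

0.8921


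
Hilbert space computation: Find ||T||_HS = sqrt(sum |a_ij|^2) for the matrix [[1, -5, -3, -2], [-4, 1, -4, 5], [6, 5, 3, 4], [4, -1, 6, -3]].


The Hilbert-Schmidt norm is sqrt(sum of squares of all entries).
Sum of squares = 1^2 + (-5)^2 + (-3)^2 + (-2)^2 + (-4)^2 + 1^2 + (-4)^2 + 5^2 + 6^2 + 5^2 + 3^2 + 4^2 + 4^2 + (-1)^2 + 6^2 + (-3)^2
= 1 + 25 + 9 + 4 + 16 + 1 + 16 + 25 + 36 + 25 + 9 + 16 + 16 + 1 + 36 + 9 = 245
||T||_HS = sqrt(245) = 15.6525

15.6525


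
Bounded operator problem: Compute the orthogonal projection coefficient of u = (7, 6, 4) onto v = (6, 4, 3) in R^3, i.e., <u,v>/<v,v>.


Computing <u,v> = 7*6 + 6*4 + 4*3 = 78
Computing <v,v> = 6^2 + 4^2 + 3^2 = 61
Projection coefficient = 78/61 = 1.2787

1.2787


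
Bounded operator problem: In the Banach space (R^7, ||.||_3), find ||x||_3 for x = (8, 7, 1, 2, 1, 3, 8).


The l^3 norm = (sum |x_i|^3)^(1/3)
Sum of 3th powers = 512 + 343 + 1 + 8 + 1 + 27 + 512 = 1404
||x||_3 = (1404)^(1/3) = 11.1975

11.1975


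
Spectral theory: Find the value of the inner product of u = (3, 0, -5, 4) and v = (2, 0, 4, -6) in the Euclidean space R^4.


Computing the standard inner product <u, v> = sum u_i * v_i
= 3*2 + 0*0 + -5*4 + 4*-6
= 6 + 0 + -20 + -24
= -38

-38


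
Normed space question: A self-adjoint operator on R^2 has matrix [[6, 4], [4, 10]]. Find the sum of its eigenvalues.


For a self-adjoint (symmetric) matrix, the eigenvalues are real.
The sum of eigenvalues equals the trace of the matrix.
trace = 6 + 10 = 16

16


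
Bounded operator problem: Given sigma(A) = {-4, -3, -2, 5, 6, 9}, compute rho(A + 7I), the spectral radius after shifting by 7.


Spectrum of A + 7I = {3, 4, 5, 12, 13, 16}
Spectral radius = max |lambda| over the shifted spectrum
= max(3, 4, 5, 12, 13, 16) = 16

16


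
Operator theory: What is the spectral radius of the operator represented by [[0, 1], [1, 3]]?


For a 2x2 matrix, eigenvalues satisfy lambda^2 - (trace)*lambda + det = 0
trace = 0 + 3 = 3
det = 0*3 - 1*1 = -1
discriminant = 3^2 - 4*(-1) = 13
spectral radius = max |eigenvalue| = 3.3028

3.3028


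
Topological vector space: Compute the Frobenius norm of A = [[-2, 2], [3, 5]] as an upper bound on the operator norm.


||A||_F^2 = sum a_ij^2
= (-2)^2 + 2^2 + 3^2 + 5^2
= 4 + 4 + 9 + 25 = 42
||A||_F = sqrt(42) = 6.4807

6.4807


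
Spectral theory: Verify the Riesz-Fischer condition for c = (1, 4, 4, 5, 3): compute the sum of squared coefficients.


sum |c_n|^2 = 1^2 + 4^2 + 4^2 + 5^2 + 3^2
= 1 + 16 + 16 + 25 + 9
= 67

67


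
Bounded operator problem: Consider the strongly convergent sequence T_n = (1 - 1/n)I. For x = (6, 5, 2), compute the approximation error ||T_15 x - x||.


T_15 x - x = (1 - 1/15)x - x = -x/15
||x|| = sqrt(65) = 8.0623
||T_15 x - x|| = ||x||/15 = 8.0623/15 = 0.5375

0.5375


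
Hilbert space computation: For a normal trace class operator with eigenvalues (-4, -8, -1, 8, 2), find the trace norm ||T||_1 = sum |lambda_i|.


For a normal operator, singular values equal |eigenvalues|.
Trace norm = sum |lambda_i| = 4 + 8 + 1 + 8 + 2
= 23

23


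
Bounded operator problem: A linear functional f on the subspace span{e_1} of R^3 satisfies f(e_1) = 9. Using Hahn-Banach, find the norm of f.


The norm of f is given by ||f|| = sup_{||x||=1} |f(x)|.
On span{e_1}, ||e_1|| = 1, so ||f|| = |f(e_1)| / ||e_1||
= |9| / 1 = 9.0000

9.0000


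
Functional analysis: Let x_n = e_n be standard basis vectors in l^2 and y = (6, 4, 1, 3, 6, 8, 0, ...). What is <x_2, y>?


x_2 = e_2 is the standard basis vector with 1 in position 2.
<x_2, y> = y_2 = 4
As n -> infinity, <x_n, y> -> 0, confirming weak convergence of (x_n) to 0.

4


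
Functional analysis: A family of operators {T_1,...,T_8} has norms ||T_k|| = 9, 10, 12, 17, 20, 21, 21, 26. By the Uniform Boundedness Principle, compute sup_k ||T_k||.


By the Uniform Boundedness Principle, the supremum of norms is finite.
sup_k ||T_k|| = max(9, 10, 12, 17, 20, 21, 21, 26) = 26

26


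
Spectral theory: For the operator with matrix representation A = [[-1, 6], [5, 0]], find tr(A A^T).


trace(A * A^T) = sum of squares of all entries
= (-1)^2 + 6^2 + 5^2 + 0^2
= 1 + 36 + 25 + 0
= 62

62


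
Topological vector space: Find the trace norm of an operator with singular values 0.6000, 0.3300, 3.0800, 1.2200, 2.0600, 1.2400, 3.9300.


The nuclear norm is the sum of all singular values.
||T||_1 = 0.6000 + 0.3300 + 3.0800 + 1.2200 + 2.0600 + 1.2400 + 3.9300
= 12.4600

12.4600


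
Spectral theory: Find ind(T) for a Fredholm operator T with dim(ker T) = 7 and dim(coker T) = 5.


The Fredholm index is defined as ind(T) = dim(ker T) - dim(coker T)
= 7 - 5
= 2

2


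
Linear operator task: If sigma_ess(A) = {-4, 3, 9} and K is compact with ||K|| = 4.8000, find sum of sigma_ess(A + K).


By Weyl's theorem, the essential spectrum is invariant under compact perturbations.
sigma_ess(A + K) = sigma_ess(A) = {-4, 3, 9}
Sum = -4 + 3 + 9 = 8

8


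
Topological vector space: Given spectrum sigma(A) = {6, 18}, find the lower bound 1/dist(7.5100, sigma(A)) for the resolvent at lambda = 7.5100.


dist(7.5100, {6, 18}) = min(|7.5100 - 6|, |7.5100 - 18|)
= min(1.5100, 10.4900) = 1.5100
Resolvent bound = 1/1.5100 = 0.6623

0.6623


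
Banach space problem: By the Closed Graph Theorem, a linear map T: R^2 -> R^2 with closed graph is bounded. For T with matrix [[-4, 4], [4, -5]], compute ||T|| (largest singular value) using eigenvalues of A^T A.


A^T A = [[32, -36], [-36, 41]]
trace(A^T A) = 73, det(A^T A) = 16
discriminant = 73^2 - 4*16 = 5265
Largest eigenvalue of A^T A = (trace + sqrt(disc))/2 = 72.7802
||T|| = sqrt(72.7802) = 8.5311

8.5311


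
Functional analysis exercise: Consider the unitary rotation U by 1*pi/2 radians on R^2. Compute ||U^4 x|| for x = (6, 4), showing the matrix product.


U is a rotation by theta = 1*pi/2
U^4 = rotation by 4*theta = 4*pi/2 = 0*pi/2 (mod 2*pi)
cos(0*pi/2) = 1.0000, sin(0*pi/2) = 0.0000
U^4 x = (1.0000 * 6 - 0.0000 * 4, 0.0000 * 6 + 1.0000 * 4)
= (6.0000, 4.0000)
||U^4 x|| = sqrt(6.0000^2 + 4.0000^2) = sqrt(52.0000) = 7.2111

7.2111


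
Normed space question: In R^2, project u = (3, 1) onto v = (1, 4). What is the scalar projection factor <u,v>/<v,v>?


Computing <u,v> = 3*1 + 1*4 = 7
Computing <v,v> = 1^2 + 4^2 = 17
Projection coefficient = 7/17 = 0.4118

0.4118


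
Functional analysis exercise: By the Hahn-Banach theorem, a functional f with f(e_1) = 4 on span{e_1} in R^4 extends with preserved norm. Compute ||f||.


The norm of f is given by ||f|| = sup_{||x||=1} |f(x)|.
On span{e_1}, ||e_1|| = 1, so ||f|| = |f(e_1)| / ||e_1||
= |4| / 1 = 4.0000

4.0000


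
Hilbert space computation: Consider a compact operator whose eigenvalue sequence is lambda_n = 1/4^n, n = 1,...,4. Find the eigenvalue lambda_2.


The eigenvalue formula gives lambda_2 = 1/4^2
= 1/16
= 0.0625

0.0625


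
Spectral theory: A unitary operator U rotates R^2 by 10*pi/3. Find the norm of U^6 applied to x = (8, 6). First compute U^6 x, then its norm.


U is a rotation by theta = 10*pi/3
U^6 = rotation by 6*theta = 60*pi/3 = 0*pi/3 (mod 2*pi)
cos(0*pi/3) = 1.0000, sin(0*pi/3) = 0.0000
U^6 x = (1.0000 * 8 - 0.0000 * 6, 0.0000 * 8 + 1.0000 * 6)
= (8.0000, 6.0000)
||U^6 x|| = sqrt(8.0000^2 + 6.0000^2) = sqrt(100.0000) = 10.0000

10.0000


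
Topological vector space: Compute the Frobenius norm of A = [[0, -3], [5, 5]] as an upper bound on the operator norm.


||A||_F^2 = sum a_ij^2
= 0^2 + (-3)^2 + 5^2 + 5^2
= 0 + 9 + 25 + 25 = 59
||A||_F = sqrt(59) = 7.6811

7.6811


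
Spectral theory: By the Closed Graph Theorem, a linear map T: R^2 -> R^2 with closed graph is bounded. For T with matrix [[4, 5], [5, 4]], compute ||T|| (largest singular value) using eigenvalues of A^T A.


A^T A = [[41, 40], [40, 41]]
trace(A^T A) = 82, det(A^T A) = 81
discriminant = 82^2 - 4*81 = 6400
Largest eigenvalue of A^T A = (trace + sqrt(disc))/2 = 81.0000
||T|| = sqrt(81.0000) = 9.0000

9.0000


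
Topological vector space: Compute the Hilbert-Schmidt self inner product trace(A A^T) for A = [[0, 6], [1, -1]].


trace(A * A^T) = sum of squares of all entries
= 0^2 + 6^2 + 1^2 + (-1)^2
= 0 + 36 + 1 + 1
= 38

38


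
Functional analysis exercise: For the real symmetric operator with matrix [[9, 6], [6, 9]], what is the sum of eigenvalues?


For a self-adjoint (symmetric) matrix, the eigenvalues are real.
The sum of eigenvalues equals the trace of the matrix.
trace = 9 + 9 = 18

18


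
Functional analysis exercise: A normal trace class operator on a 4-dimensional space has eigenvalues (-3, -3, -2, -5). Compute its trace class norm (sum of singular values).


For a normal operator, singular values equal |eigenvalues|.
Trace norm = sum |lambda_i| = 3 + 3 + 2 + 5
= 13

13


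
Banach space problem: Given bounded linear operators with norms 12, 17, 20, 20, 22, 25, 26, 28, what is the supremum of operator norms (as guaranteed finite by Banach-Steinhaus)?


By the Uniform Boundedness Principle, the supremum of norms is finite.
sup_k ||T_k|| = max(12, 17, 20, 20, 22, 25, 26, 28) = 28

28


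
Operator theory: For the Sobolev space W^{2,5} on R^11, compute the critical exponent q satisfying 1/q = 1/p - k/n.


Using the Sobolev embedding formula: 1/q = 1/p - k/n
1/q = 1/5 - 2/11 = 1/55
q = 1/(1/55) = 55

55.0000


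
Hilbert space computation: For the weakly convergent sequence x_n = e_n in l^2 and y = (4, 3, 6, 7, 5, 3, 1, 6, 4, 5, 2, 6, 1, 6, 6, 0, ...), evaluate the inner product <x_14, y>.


x_14 = e_14 is the standard basis vector with 1 in position 14.
<x_14, y> = y_14 = 6
As n -> infinity, <x_n, y> -> 0, confirming weak convergence of (x_n) to 0.

6


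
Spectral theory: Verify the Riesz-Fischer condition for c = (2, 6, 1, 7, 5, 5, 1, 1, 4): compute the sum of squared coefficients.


sum |c_n|^2 = 2^2 + 6^2 + 1^2 + 7^2 + 5^2 + 5^2 + 1^2 + 1^2 + 4^2
= 4 + 36 + 1 + 49 + 25 + 25 + 1 + 1 + 16
= 158

158


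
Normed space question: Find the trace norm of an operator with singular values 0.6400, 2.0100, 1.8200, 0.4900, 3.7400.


The nuclear norm is the sum of all singular values.
||T||_1 = 0.6400 + 2.0100 + 1.8200 + 0.4900 + 3.7400
= 8.7000

8.7000


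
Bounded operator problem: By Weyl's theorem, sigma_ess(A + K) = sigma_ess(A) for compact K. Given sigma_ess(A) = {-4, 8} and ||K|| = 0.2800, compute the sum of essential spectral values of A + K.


By Weyl's theorem, the essential spectrum is invariant under compact perturbations.
sigma_ess(A + K) = sigma_ess(A) = {-4, 8}
Sum = -4 + 8 = 4

4


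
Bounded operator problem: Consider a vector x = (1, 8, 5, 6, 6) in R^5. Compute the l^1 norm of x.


The l^1 norm equals the sum of absolute values of all components.
||x||_1 = 1 + 8 + 5 + 6 + 6
= 26

26.0000


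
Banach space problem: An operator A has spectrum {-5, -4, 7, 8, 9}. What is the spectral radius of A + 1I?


Spectrum of A + 1I = {-4, -3, 8, 9, 10}
Spectral radius = max |lambda| over the shifted spectrum
= max(4, 3, 8, 9, 10) = 10

10


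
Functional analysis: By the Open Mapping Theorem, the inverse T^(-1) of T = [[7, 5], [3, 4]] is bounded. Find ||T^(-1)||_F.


det(T) = 7*4 - 5*3 = 13
T^(-1) = (1/13) * [[4, -5], [-3, 7]] = [[0.3077, -0.3846], [-0.2308, 0.5385]]
||T^(-1)||_F^2 = 0.3077^2 + (-0.3846)^2 + (-0.2308)^2 + 0.5385^2 = 0.5858
||T^(-1)||_F = sqrt(0.5858) = 0.7654

0.7654


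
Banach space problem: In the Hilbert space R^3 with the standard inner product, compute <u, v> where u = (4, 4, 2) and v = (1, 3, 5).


Computing the standard inner product <u, v> = sum u_i * v_i
= 4*1 + 4*3 + 2*5
= 4 + 12 + 10
= 26

26


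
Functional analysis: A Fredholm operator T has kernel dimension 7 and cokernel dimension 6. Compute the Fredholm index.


The Fredholm index is defined as ind(T) = dim(ker T) - dim(coker T)
= 7 - 6
= 1

1


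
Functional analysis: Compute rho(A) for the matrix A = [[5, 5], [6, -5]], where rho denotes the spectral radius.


For a 2x2 matrix, eigenvalues satisfy lambda^2 - (trace)*lambda + det = 0
trace = 5 + -5 = 0
det = 5*-5 - 5*6 = -55
discriminant = 0^2 - 4*(-55) = 220
spectral radius = max |eigenvalue| = 7.4162

7.4162


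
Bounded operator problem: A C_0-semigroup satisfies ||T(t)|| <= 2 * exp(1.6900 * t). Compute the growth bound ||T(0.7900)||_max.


||T(0.7900)|| <= 2 * exp(1.6900 * 0.7900)
= 2 * exp(1.3351)
= 2 * 3.8004
= 7.6008

7.6008


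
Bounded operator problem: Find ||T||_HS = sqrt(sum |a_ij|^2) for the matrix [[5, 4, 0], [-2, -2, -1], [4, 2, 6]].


The Hilbert-Schmidt norm is sqrt(sum of squares of all entries).
Sum of squares = 5^2 + 4^2 + 0^2 + (-2)^2 + (-2)^2 + (-1)^2 + 4^2 + 2^2 + 6^2
= 25 + 16 + 0 + 4 + 4 + 1 + 16 + 4 + 36 = 106
||T||_HS = sqrt(106) = 10.2956

10.2956


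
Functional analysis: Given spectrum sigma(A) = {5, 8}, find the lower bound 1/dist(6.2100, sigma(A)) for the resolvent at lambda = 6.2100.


dist(6.2100, {5, 8}) = min(|6.2100 - 5|, |6.2100 - 8|)
= min(1.2100, 1.7900) = 1.2100
Resolvent bound = 1/1.2100 = 0.8264

0.8264


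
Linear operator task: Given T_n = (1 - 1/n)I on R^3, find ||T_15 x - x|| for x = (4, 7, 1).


T_15 x - x = (1 - 1/15)x - x = -x/15
||x|| = sqrt(66) = 8.1240
||T_15 x - x|| = ||x||/15 = 8.1240/15 = 0.5416

0.5416


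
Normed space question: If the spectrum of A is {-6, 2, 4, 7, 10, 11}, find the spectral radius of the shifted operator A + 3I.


Spectrum of A + 3I = {-3, 5, 7, 10, 13, 14}
Spectral radius = max |lambda| over the shifted spectrum
= max(3, 5, 7, 10, 13, 14) = 14

14


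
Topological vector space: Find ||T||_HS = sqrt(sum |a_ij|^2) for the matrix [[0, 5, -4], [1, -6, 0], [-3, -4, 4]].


The Hilbert-Schmidt norm is sqrt(sum of squares of all entries).
Sum of squares = 0^2 + 5^2 + (-4)^2 + 1^2 + (-6)^2 + 0^2 + (-3)^2 + (-4)^2 + 4^2
= 0 + 25 + 16 + 1 + 36 + 0 + 9 + 16 + 16 = 119
||T||_HS = sqrt(119) = 10.9087

10.9087


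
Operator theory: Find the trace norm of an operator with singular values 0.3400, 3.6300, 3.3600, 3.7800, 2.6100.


The nuclear norm is the sum of all singular values.
||T||_1 = 0.3400 + 3.6300 + 3.3600 + 3.7800 + 2.6100
= 13.7200

13.7200


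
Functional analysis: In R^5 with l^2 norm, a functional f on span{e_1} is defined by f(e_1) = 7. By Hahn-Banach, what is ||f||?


The norm of f is given by ||f|| = sup_{||x||=1} |f(x)|.
On span{e_1}, ||e_1|| = 1, so ||f|| = |f(e_1)| / ||e_1||
= |7| / 1 = 7.0000

7.0000


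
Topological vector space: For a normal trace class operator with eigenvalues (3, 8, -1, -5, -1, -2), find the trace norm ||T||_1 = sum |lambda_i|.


For a normal operator, singular values equal |eigenvalues|.
Trace norm = sum |lambda_i| = 3 + 8 + 1 + 5 + 1 + 2
= 20

20


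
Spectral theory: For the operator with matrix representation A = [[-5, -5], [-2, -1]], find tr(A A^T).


trace(A * A^T) = sum of squares of all entries
= (-5)^2 + (-5)^2 + (-2)^2 + (-1)^2
= 25 + 25 + 4 + 1
= 55

55


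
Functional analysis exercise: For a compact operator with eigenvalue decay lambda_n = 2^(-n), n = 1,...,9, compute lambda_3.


The eigenvalue formula gives lambda_3 = 1/2^3
= 1/8
= 0.1250

0.1250


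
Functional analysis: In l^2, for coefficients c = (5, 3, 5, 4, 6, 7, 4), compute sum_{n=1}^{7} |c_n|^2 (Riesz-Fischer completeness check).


sum |c_n|^2 = 5^2 + 3^2 + 5^2 + 4^2 + 6^2 + 7^2 + 4^2
= 25 + 9 + 25 + 16 + 36 + 49 + 16
= 176

176


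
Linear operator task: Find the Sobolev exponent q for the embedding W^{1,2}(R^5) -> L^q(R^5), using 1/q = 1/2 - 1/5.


Using the Sobolev embedding formula: 1/q = 1/p - k/n
1/q = 1/2 - 1/5 = 3/10
q = 1/(3/10) = 10/3 = 3.3333

3.3333


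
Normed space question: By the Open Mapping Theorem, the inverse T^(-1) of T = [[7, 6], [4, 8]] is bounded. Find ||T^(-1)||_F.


det(T) = 7*8 - 6*4 = 32
T^(-1) = (1/32) * [[8, -6], [-4, 7]] = [[0.2500, -0.1875], [-0.1250, 0.2188]]
||T^(-1)||_F^2 = 0.2500^2 + (-0.1875)^2 + (-0.1250)^2 + 0.2188^2 = 0.1611
||T^(-1)||_F = sqrt(0.1611) = 0.4014

0.4014


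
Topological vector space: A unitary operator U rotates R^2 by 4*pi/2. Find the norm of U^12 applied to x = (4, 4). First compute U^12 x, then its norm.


U is a rotation by theta = 4*pi/2
U^12 = rotation by 12*theta = 48*pi/2 = 0*pi/2 (mod 2*pi)
cos(0*pi/2) = 1.0000, sin(0*pi/2) = 0.0000
U^12 x = (1.0000 * 4 - 0.0000 * 4, 0.0000 * 4 + 1.0000 * 4)
= (4.0000, 4.0000)
||U^12 x|| = sqrt(4.0000^2 + 4.0000^2) = sqrt(32.0000) = 5.6569

5.6569


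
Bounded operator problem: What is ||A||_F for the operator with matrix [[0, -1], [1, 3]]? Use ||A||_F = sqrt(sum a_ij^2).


||A||_F^2 = sum a_ij^2
= 0^2 + (-1)^2 + 1^2 + 3^2
= 0 + 1 + 1 + 9 = 11
||A||_F = sqrt(11) = 3.3166

3.3166


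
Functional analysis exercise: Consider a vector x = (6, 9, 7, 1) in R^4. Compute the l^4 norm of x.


The l^4 norm = (sum |x_i|^4)^(1/4)
Sum of 4th powers = 1296 + 6561 + 2401 + 1 = 10259
||x||_4 = (10259)^(1/4) = 10.0641

10.0641


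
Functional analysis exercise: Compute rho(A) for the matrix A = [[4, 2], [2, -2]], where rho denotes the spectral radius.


For a 2x2 matrix, eigenvalues satisfy lambda^2 - (trace)*lambda + det = 0
trace = 4 + -2 = 2
det = 4*-2 - 2*2 = -12
discriminant = 2^2 - 4*(-12) = 52
spectral radius = max |eigenvalue| = 4.6056

4.6056


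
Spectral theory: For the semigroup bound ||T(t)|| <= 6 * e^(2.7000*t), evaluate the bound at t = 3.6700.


||T(3.6700)|| <= 6 * exp(2.7000 * 3.6700)
= 6 * exp(9.9090)
= 6 * 20110.5534
= 120663.3203

120663.3203


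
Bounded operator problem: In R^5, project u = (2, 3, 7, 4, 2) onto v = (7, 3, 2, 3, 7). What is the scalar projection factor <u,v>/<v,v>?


Computing <u,v> = 2*7 + 3*3 + 7*2 + 4*3 + 2*7 = 63
Computing <v,v> = 7^2 + 3^2 + 2^2 + 3^2 + 7^2 = 120
Projection coefficient = 63/120 = 0.5250

0.5250


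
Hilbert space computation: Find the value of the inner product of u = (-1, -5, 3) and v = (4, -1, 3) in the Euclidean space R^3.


Computing the standard inner product <u, v> = sum u_i * v_i
= -1*4 + -5*-1 + 3*3
= -4 + 5 + 9
= 10

10


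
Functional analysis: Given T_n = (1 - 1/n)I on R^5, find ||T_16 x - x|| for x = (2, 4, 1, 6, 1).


T_16 x - x = (1 - 1/16)x - x = -x/16
||x|| = sqrt(58) = 7.6158
||T_16 x - x|| = ||x||/16 = 7.6158/16 = 0.4760

0.4760


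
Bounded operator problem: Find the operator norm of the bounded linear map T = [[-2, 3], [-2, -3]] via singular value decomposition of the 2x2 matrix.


A^T A = [[8, 0], [0, 18]]
trace(A^T A) = 26, det(A^T A) = 144
discriminant = 26^2 - 4*144 = 100
Largest eigenvalue of A^T A = (trace + sqrt(disc))/2 = 18.0000
||T|| = sqrt(18.0000) = 4.2426

4.2426


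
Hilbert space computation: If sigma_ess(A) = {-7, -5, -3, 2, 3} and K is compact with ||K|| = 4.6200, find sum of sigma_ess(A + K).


By Weyl's theorem, the essential spectrum is invariant under compact perturbations.
sigma_ess(A + K) = sigma_ess(A) = {-7, -5, -3, 2, 3}
Sum = -7 + -5 + -3 + 2 + 3 = -10

-10


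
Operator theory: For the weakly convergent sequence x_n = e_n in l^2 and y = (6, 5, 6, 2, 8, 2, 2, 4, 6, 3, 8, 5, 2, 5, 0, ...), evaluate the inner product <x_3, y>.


x_3 = e_3 is the standard basis vector with 1 in position 3.
<x_3, y> = y_3 = 6
As n -> infinity, <x_n, y> -> 0, confirming weak convergence of (x_n) to 0.

6


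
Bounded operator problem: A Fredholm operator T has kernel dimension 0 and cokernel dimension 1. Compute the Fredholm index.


The Fredholm index is defined as ind(T) = dim(ker T) - dim(coker T)
= 0 - 1
= -1

-1


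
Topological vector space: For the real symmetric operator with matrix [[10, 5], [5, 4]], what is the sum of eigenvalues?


For a self-adjoint (symmetric) matrix, the eigenvalues are real.
The sum of eigenvalues equals the trace of the matrix.
trace = 10 + 4 = 14

14


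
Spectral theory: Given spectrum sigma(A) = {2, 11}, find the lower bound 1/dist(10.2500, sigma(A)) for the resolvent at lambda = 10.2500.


dist(10.2500, {2, 11}) = min(|10.2500 - 2|, |10.2500 - 11|)
= min(8.2500, 0.7500) = 0.7500
Resolvent bound = 1/0.7500 = 1.3333

1.3333


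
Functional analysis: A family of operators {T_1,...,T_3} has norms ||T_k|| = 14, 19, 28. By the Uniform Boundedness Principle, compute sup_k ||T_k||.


By the Uniform Boundedness Principle, the supremum of norms is finite.
sup_k ||T_k|| = max(14, 19, 28) = 28

28


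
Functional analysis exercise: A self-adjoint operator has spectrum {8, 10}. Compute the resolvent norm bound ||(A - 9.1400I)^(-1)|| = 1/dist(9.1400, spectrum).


dist(9.1400, {8, 10}) = min(|9.1400 - 8|, |9.1400 - 10|)
= min(1.1400, 0.8600) = 0.8600
Resolvent bound = 1/0.8600 = 1.1628

1.1628


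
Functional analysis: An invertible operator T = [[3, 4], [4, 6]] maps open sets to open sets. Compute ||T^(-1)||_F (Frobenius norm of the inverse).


det(T) = 3*6 - 4*4 = 2
T^(-1) = (1/2) * [[6, -4], [-4, 3]] = [[3.0000, -2.0000], [-2.0000, 1.5000]]
||T^(-1)||_F^2 = 3.0000^2 + (-2.0000)^2 + (-2.0000)^2 + 1.5000^2 = 19.2500
||T^(-1)||_F = sqrt(19.2500) = 4.3875

4.3875


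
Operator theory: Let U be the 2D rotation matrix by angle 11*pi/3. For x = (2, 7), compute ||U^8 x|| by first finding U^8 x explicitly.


U is a rotation by theta = 11*pi/3
U^8 = rotation by 8*theta = 88*pi/3 = 4*pi/3 (mod 2*pi)
cos(4*pi/3) = -0.5000, sin(4*pi/3) = -0.8660
U^8 x = (-0.5000 * 2 - -0.8660 * 7, -0.8660 * 2 + -0.5000 * 7)
= (5.0622, -5.2321)
||U^8 x|| = sqrt(5.0622^2 + (-5.2321)^2) = sqrt(53.0000) = 7.2801

7.2801


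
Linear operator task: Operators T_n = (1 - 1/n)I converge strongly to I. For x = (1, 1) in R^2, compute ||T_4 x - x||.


T_4 x - x = (1 - 1/4)x - x = -x/4
||x|| = sqrt(2) = 1.4142
||T_4 x - x|| = ||x||/4 = 1.4142/4 = 0.3536

0.3536


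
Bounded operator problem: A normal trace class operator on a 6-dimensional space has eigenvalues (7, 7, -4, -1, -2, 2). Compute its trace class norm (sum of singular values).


For a normal operator, singular values equal |eigenvalues|.
Trace norm = sum |lambda_i| = 7 + 7 + 4 + 1 + 2 + 2
= 23

23


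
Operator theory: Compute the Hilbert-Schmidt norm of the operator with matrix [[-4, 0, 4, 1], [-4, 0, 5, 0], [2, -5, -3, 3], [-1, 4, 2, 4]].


The Hilbert-Schmidt norm is sqrt(sum of squares of all entries).
Sum of squares = (-4)^2 + 0^2 + 4^2 + 1^2 + (-4)^2 + 0^2 + 5^2 + 0^2 + 2^2 + (-5)^2 + (-3)^2 + 3^2 + (-1)^2 + 4^2 + 2^2 + 4^2
= 16 + 0 + 16 + 1 + 16 + 0 + 25 + 0 + 4 + 25 + 9 + 9 + 1 + 16 + 4 + 16 = 158
||T||_HS = sqrt(158) = 12.5698

12.5698


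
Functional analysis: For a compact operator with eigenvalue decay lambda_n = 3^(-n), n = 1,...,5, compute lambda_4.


The eigenvalue formula gives lambda_4 = 1/3^4
= 1/81
= 0.0123

0.0123


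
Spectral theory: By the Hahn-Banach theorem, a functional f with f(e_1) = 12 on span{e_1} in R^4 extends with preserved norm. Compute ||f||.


The norm of f is given by ||f|| = sup_{||x||=1} |f(x)|.
On span{e_1}, ||e_1|| = 1, so ||f|| = |f(e_1)| / ||e_1||
= |12| / 1 = 12.0000

12.0000


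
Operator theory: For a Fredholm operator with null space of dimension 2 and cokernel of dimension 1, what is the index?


The Fredholm index is defined as ind(T) = dim(ker T) - dim(coker T)
= 2 - 1
= 1

1


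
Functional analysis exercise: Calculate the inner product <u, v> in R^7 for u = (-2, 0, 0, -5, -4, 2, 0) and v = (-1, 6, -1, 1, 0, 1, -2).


Computing the standard inner product <u, v> = sum u_i * v_i
= -2*-1 + 0*6 + 0*-1 + -5*1 + -4*0 + 2*1 + 0*-2
= 2 + 0 + 0 + -5 + 0 + 2 + 0
= -1

-1


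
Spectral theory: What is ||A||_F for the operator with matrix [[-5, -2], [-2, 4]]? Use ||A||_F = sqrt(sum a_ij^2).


||A||_F^2 = sum a_ij^2
= (-5)^2 + (-2)^2 + (-2)^2 + 4^2
= 25 + 4 + 4 + 16 = 49
||A||_F = sqrt(49) = 7.0000

7.0000


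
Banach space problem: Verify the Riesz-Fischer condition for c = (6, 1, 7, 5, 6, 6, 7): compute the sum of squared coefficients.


sum |c_n|^2 = 6^2 + 1^2 + 7^2 + 5^2 + 6^2 + 6^2 + 7^2
= 36 + 1 + 49 + 25 + 36 + 36 + 49
= 232

232


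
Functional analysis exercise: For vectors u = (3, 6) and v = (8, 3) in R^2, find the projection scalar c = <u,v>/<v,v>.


Computing <u,v> = 3*8 + 6*3 = 42
Computing <v,v> = 8^2 + 3^2 = 73
Projection coefficient = 42/73 = 0.5753

0.5753


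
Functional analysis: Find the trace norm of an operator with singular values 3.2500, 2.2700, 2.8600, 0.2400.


The nuclear norm is the sum of all singular values.
||T||_1 = 3.2500 + 2.2700 + 2.8600 + 0.2400
= 8.6200

8.6200


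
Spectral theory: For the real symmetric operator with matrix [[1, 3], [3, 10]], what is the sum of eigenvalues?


For a self-adjoint (symmetric) matrix, the eigenvalues are real.
The sum of eigenvalues equals the trace of the matrix.
trace = 1 + 10 = 11

11


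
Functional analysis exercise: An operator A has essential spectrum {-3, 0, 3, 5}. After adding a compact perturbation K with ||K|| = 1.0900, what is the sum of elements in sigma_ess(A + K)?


By Weyl's theorem, the essential spectrum is invariant under compact perturbations.
sigma_ess(A + K) = sigma_ess(A) = {-3, 0, 3, 5}
Sum = -3 + 0 + 3 + 5 = 5

5


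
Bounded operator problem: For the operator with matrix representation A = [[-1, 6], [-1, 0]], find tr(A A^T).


trace(A * A^T) = sum of squares of all entries
= (-1)^2 + 6^2 + (-1)^2 + 0^2
= 1 + 36 + 1 + 0
= 38

38


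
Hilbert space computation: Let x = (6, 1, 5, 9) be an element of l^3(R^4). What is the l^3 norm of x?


The l^3 norm = (sum |x_i|^3)^(1/3)
Sum of 3th powers = 216 + 1 + 125 + 729 = 1071
||x||_3 = (1071)^(1/3) = 10.2313

10.2313


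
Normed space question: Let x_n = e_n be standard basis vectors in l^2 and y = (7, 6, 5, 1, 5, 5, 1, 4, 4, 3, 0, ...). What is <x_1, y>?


x_1 = e_1 is the standard basis vector with 1 in position 1.
<x_1, y> = y_1 = 7
As n -> infinity, <x_n, y> -> 0, confirming weak convergence of (x_n) to 0.

7


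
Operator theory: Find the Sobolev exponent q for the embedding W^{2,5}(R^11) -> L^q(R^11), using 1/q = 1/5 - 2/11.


Using the Sobolev embedding formula: 1/q = 1/p - k/n
1/q = 1/5 - 2/11 = 1/55
q = 1/(1/55) = 55

55.0000


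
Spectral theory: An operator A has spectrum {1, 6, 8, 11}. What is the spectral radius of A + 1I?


Spectrum of A + 1I = {2, 7, 9, 12}
Spectral radius = max |lambda| over the shifted spectrum
= max(2, 7, 9, 12) = 12

12


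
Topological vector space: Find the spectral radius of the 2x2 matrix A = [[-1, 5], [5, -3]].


For a 2x2 matrix, eigenvalues satisfy lambda^2 - (trace)*lambda + det = 0
trace = -1 + -3 = -4
det = -1*-3 - 5*5 = -22
discriminant = (-4)^2 - 4*(-22) = 104
spectral radius = max |eigenvalue| = 7.0990

7.0990


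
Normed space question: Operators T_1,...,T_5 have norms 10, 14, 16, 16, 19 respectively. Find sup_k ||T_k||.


By the Uniform Boundedness Principle, the supremum of norms is finite.
sup_k ||T_k|| = max(10, 14, 16, 16, 19) = 19

19


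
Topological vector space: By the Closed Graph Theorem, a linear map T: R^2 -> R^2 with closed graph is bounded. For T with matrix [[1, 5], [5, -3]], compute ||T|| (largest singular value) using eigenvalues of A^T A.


A^T A = [[26, -10], [-10, 34]]
trace(A^T A) = 60, det(A^T A) = 784
discriminant = 60^2 - 4*784 = 464
Largest eigenvalue of A^T A = (trace + sqrt(disc))/2 = 40.7703
||T|| = sqrt(40.7703) = 6.3852

6.3852


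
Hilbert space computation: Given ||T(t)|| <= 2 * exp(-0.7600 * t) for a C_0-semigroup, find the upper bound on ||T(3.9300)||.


||T(3.9300)|| <= 2 * exp(-0.7600 * 3.9300)
= 2 * exp(-2.9868)
= 2 * 0.0504
= 0.1009

0.1009


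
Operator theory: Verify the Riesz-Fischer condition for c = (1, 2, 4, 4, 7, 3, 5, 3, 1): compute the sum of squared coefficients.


sum |c_n|^2 = 1^2 + 2^2 + 4^2 + 4^2 + 7^2 + 3^2 + 5^2 + 3^2 + 1^2
= 1 + 4 + 16 + 16 + 49 + 9 + 25 + 9 + 1
= 130

130


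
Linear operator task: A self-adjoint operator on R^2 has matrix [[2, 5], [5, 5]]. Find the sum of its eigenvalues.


For a self-adjoint (symmetric) matrix, the eigenvalues are real.
The sum of eigenvalues equals the trace of the matrix.
trace = 2 + 5 = 7

7


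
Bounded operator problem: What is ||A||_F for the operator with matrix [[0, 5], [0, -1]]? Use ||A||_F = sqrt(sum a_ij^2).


||A||_F^2 = sum a_ij^2
= 0^2 + 5^2 + 0^2 + (-1)^2
= 0 + 25 + 0 + 1 = 26
||A||_F = sqrt(26) = 5.0990

5.0990


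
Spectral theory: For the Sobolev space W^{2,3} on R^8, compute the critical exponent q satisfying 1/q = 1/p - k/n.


Using the Sobolev embedding formula: 1/q = 1/p - k/n
1/q = 1/3 - 2/8 = 1/12
q = 1/(1/12) = 12

12.0000


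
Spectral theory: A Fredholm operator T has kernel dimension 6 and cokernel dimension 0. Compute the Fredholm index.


The Fredholm index is defined as ind(T) = dim(ker T) - dim(coker T)
= 6 - 0
= 6

6


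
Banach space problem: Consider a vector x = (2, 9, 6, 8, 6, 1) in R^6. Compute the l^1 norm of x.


The l^1 norm equals the sum of absolute values of all components.
||x||_1 = 2 + 9 + 6 + 8 + 6 + 1
= 32

32.0000


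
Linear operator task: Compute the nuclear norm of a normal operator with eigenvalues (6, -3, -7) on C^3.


For a normal operator, singular values equal |eigenvalues|.
Trace norm = sum |lambda_i| = 6 + 3 + 7
= 16

16


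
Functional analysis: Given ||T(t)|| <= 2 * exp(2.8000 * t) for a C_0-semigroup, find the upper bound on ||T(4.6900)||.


||T(4.6900)|| <= 2 * exp(2.8000 * 4.6900)
= 2 * exp(13.1320)
= 2 * 504841.6022
= 1.0097e+06

1.0097e+06


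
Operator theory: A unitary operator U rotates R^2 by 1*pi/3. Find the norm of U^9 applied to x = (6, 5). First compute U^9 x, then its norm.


U is a rotation by theta = 1*pi/3
U^9 = rotation by 9*theta = 9*pi/3 = 3*pi/3 (mod 2*pi)
cos(3*pi/3) = -1.0000, sin(3*pi/3) = 0.0000
U^9 x = (-1.0000 * 6 - 0.0000 * 5, 0.0000 * 6 + -1.0000 * 5)
= (-6.0000, -5.0000)
||U^9 x|| = sqrt((-6.0000)^2 + (-5.0000)^2) = sqrt(61.0000) = 7.8102

7.8102


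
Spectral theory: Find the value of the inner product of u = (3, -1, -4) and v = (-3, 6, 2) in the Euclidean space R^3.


Computing the standard inner product <u, v> = sum u_i * v_i
= 3*-3 + -1*6 + -4*2
= -9 + -6 + -8
= -23

-23


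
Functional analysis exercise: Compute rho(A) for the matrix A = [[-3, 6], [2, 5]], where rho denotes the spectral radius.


For a 2x2 matrix, eigenvalues satisfy lambda^2 - (trace)*lambda + det = 0
trace = -3 + 5 = 2
det = -3*5 - 6*2 = -27
discriminant = 2^2 - 4*(-27) = 112
spectral radius = max |eigenvalue| = 6.2915

6.2915


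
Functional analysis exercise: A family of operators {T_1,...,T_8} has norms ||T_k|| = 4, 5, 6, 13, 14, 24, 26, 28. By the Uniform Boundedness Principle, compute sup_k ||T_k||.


By the Uniform Boundedness Principle, the supremum of norms is finite.
sup_k ||T_k|| = max(4, 5, 6, 13, 14, 24, 26, 28) = 28

28
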